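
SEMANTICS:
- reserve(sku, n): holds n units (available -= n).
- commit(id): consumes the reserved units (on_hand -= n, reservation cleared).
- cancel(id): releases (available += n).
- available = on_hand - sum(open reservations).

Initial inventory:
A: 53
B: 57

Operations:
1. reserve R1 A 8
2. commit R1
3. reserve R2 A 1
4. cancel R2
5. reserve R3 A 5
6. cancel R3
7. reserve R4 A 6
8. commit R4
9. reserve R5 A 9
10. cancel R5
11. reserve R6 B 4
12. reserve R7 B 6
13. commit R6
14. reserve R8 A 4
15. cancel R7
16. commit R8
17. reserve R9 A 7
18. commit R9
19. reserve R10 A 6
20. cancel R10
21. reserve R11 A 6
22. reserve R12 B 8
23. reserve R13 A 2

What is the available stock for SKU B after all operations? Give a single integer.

Answer: 45

Derivation:
Step 1: reserve R1 A 8 -> on_hand[A=53 B=57] avail[A=45 B=57] open={R1}
Step 2: commit R1 -> on_hand[A=45 B=57] avail[A=45 B=57] open={}
Step 3: reserve R2 A 1 -> on_hand[A=45 B=57] avail[A=44 B=57] open={R2}
Step 4: cancel R2 -> on_hand[A=45 B=57] avail[A=45 B=57] open={}
Step 5: reserve R3 A 5 -> on_hand[A=45 B=57] avail[A=40 B=57] open={R3}
Step 6: cancel R3 -> on_hand[A=45 B=57] avail[A=45 B=57] open={}
Step 7: reserve R4 A 6 -> on_hand[A=45 B=57] avail[A=39 B=57] open={R4}
Step 8: commit R4 -> on_hand[A=39 B=57] avail[A=39 B=57] open={}
Step 9: reserve R5 A 9 -> on_hand[A=39 B=57] avail[A=30 B=57] open={R5}
Step 10: cancel R5 -> on_hand[A=39 B=57] avail[A=39 B=57] open={}
Step 11: reserve R6 B 4 -> on_hand[A=39 B=57] avail[A=39 B=53] open={R6}
Step 12: reserve R7 B 6 -> on_hand[A=39 B=57] avail[A=39 B=47] open={R6,R7}
Step 13: commit R6 -> on_hand[A=39 B=53] avail[A=39 B=47] open={R7}
Step 14: reserve R8 A 4 -> on_hand[A=39 B=53] avail[A=35 B=47] open={R7,R8}
Step 15: cancel R7 -> on_hand[A=39 B=53] avail[A=35 B=53] open={R8}
Step 16: commit R8 -> on_hand[A=35 B=53] avail[A=35 B=53] open={}
Step 17: reserve R9 A 7 -> on_hand[A=35 B=53] avail[A=28 B=53] open={R9}
Step 18: commit R9 -> on_hand[A=28 B=53] avail[A=28 B=53] open={}
Step 19: reserve R10 A 6 -> on_hand[A=28 B=53] avail[A=22 B=53] open={R10}
Step 20: cancel R10 -> on_hand[A=28 B=53] avail[A=28 B=53] open={}
Step 21: reserve R11 A 6 -> on_hand[A=28 B=53] avail[A=22 B=53] open={R11}
Step 22: reserve R12 B 8 -> on_hand[A=28 B=53] avail[A=22 B=45] open={R11,R12}
Step 23: reserve R13 A 2 -> on_hand[A=28 B=53] avail[A=20 B=45] open={R11,R12,R13}
Final available[B] = 45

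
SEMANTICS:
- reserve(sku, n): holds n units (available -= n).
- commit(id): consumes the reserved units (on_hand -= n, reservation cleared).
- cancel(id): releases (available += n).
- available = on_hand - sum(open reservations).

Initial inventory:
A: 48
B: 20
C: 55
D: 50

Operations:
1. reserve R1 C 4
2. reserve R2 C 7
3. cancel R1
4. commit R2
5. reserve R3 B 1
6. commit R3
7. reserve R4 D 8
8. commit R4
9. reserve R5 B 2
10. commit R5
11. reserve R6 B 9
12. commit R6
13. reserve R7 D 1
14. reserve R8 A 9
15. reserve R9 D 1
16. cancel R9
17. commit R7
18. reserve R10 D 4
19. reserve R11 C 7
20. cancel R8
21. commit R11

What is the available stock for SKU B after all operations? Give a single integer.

Step 1: reserve R1 C 4 -> on_hand[A=48 B=20 C=55 D=50] avail[A=48 B=20 C=51 D=50] open={R1}
Step 2: reserve R2 C 7 -> on_hand[A=48 B=20 C=55 D=50] avail[A=48 B=20 C=44 D=50] open={R1,R2}
Step 3: cancel R1 -> on_hand[A=48 B=20 C=55 D=50] avail[A=48 B=20 C=48 D=50] open={R2}
Step 4: commit R2 -> on_hand[A=48 B=20 C=48 D=50] avail[A=48 B=20 C=48 D=50] open={}
Step 5: reserve R3 B 1 -> on_hand[A=48 B=20 C=48 D=50] avail[A=48 B=19 C=48 D=50] open={R3}
Step 6: commit R3 -> on_hand[A=48 B=19 C=48 D=50] avail[A=48 B=19 C=48 D=50] open={}
Step 7: reserve R4 D 8 -> on_hand[A=48 B=19 C=48 D=50] avail[A=48 B=19 C=48 D=42] open={R4}
Step 8: commit R4 -> on_hand[A=48 B=19 C=48 D=42] avail[A=48 B=19 C=48 D=42] open={}
Step 9: reserve R5 B 2 -> on_hand[A=48 B=19 C=48 D=42] avail[A=48 B=17 C=48 D=42] open={R5}
Step 10: commit R5 -> on_hand[A=48 B=17 C=48 D=42] avail[A=48 B=17 C=48 D=42] open={}
Step 11: reserve R6 B 9 -> on_hand[A=48 B=17 C=48 D=42] avail[A=48 B=8 C=48 D=42] open={R6}
Step 12: commit R6 -> on_hand[A=48 B=8 C=48 D=42] avail[A=48 B=8 C=48 D=42] open={}
Step 13: reserve R7 D 1 -> on_hand[A=48 B=8 C=48 D=42] avail[A=48 B=8 C=48 D=41] open={R7}
Step 14: reserve R8 A 9 -> on_hand[A=48 B=8 C=48 D=42] avail[A=39 B=8 C=48 D=41] open={R7,R8}
Step 15: reserve R9 D 1 -> on_hand[A=48 B=8 C=48 D=42] avail[A=39 B=8 C=48 D=40] open={R7,R8,R9}
Step 16: cancel R9 -> on_hand[A=48 B=8 C=48 D=42] avail[A=39 B=8 C=48 D=41] open={R7,R8}
Step 17: commit R7 -> on_hand[A=48 B=8 C=48 D=41] avail[A=39 B=8 C=48 D=41] open={R8}
Step 18: reserve R10 D 4 -> on_hand[A=48 B=8 C=48 D=41] avail[A=39 B=8 C=48 D=37] open={R10,R8}
Step 19: reserve R11 C 7 -> on_hand[A=48 B=8 C=48 D=41] avail[A=39 B=8 C=41 D=37] open={R10,R11,R8}
Step 20: cancel R8 -> on_hand[A=48 B=8 C=48 D=41] avail[A=48 B=8 C=41 D=37] open={R10,R11}
Step 21: commit R11 -> on_hand[A=48 B=8 C=41 D=41] avail[A=48 B=8 C=41 D=37] open={R10}
Final available[B] = 8

Answer: 8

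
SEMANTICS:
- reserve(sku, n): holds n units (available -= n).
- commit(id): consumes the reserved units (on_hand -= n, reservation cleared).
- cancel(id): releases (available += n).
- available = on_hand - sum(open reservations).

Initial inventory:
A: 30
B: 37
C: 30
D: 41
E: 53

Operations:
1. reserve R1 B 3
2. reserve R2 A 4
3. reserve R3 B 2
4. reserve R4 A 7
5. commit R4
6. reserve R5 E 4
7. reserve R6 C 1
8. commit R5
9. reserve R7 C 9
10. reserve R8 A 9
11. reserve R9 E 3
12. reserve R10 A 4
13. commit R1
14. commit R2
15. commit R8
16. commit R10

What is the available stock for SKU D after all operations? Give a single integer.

Step 1: reserve R1 B 3 -> on_hand[A=30 B=37 C=30 D=41 E=53] avail[A=30 B=34 C=30 D=41 E=53] open={R1}
Step 2: reserve R2 A 4 -> on_hand[A=30 B=37 C=30 D=41 E=53] avail[A=26 B=34 C=30 D=41 E=53] open={R1,R2}
Step 3: reserve R3 B 2 -> on_hand[A=30 B=37 C=30 D=41 E=53] avail[A=26 B=32 C=30 D=41 E=53] open={R1,R2,R3}
Step 4: reserve R4 A 7 -> on_hand[A=30 B=37 C=30 D=41 E=53] avail[A=19 B=32 C=30 D=41 E=53] open={R1,R2,R3,R4}
Step 5: commit R4 -> on_hand[A=23 B=37 C=30 D=41 E=53] avail[A=19 B=32 C=30 D=41 E=53] open={R1,R2,R3}
Step 6: reserve R5 E 4 -> on_hand[A=23 B=37 C=30 D=41 E=53] avail[A=19 B=32 C=30 D=41 E=49] open={R1,R2,R3,R5}
Step 7: reserve R6 C 1 -> on_hand[A=23 B=37 C=30 D=41 E=53] avail[A=19 B=32 C=29 D=41 E=49] open={R1,R2,R3,R5,R6}
Step 8: commit R5 -> on_hand[A=23 B=37 C=30 D=41 E=49] avail[A=19 B=32 C=29 D=41 E=49] open={R1,R2,R3,R6}
Step 9: reserve R7 C 9 -> on_hand[A=23 B=37 C=30 D=41 E=49] avail[A=19 B=32 C=20 D=41 E=49] open={R1,R2,R3,R6,R7}
Step 10: reserve R8 A 9 -> on_hand[A=23 B=37 C=30 D=41 E=49] avail[A=10 B=32 C=20 D=41 E=49] open={R1,R2,R3,R6,R7,R8}
Step 11: reserve R9 E 3 -> on_hand[A=23 B=37 C=30 D=41 E=49] avail[A=10 B=32 C=20 D=41 E=46] open={R1,R2,R3,R6,R7,R8,R9}
Step 12: reserve R10 A 4 -> on_hand[A=23 B=37 C=30 D=41 E=49] avail[A=6 B=32 C=20 D=41 E=46] open={R1,R10,R2,R3,R6,R7,R8,R9}
Step 13: commit R1 -> on_hand[A=23 B=34 C=30 D=41 E=49] avail[A=6 B=32 C=20 D=41 E=46] open={R10,R2,R3,R6,R7,R8,R9}
Step 14: commit R2 -> on_hand[A=19 B=34 C=30 D=41 E=49] avail[A=6 B=32 C=20 D=41 E=46] open={R10,R3,R6,R7,R8,R9}
Step 15: commit R8 -> on_hand[A=10 B=34 C=30 D=41 E=49] avail[A=6 B=32 C=20 D=41 E=46] open={R10,R3,R6,R7,R9}
Step 16: commit R10 -> on_hand[A=6 B=34 C=30 D=41 E=49] avail[A=6 B=32 C=20 D=41 E=46] open={R3,R6,R7,R9}
Final available[D] = 41

Answer: 41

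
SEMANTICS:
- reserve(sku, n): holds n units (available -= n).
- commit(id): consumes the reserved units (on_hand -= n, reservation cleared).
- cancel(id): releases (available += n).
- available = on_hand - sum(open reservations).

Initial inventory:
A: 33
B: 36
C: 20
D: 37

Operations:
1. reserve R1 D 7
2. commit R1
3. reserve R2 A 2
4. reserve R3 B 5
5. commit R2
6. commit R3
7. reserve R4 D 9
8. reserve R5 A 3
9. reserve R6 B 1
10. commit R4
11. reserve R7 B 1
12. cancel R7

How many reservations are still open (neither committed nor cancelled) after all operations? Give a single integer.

Answer: 2

Derivation:
Step 1: reserve R1 D 7 -> on_hand[A=33 B=36 C=20 D=37] avail[A=33 B=36 C=20 D=30] open={R1}
Step 2: commit R1 -> on_hand[A=33 B=36 C=20 D=30] avail[A=33 B=36 C=20 D=30] open={}
Step 3: reserve R2 A 2 -> on_hand[A=33 B=36 C=20 D=30] avail[A=31 B=36 C=20 D=30] open={R2}
Step 4: reserve R3 B 5 -> on_hand[A=33 B=36 C=20 D=30] avail[A=31 B=31 C=20 D=30] open={R2,R3}
Step 5: commit R2 -> on_hand[A=31 B=36 C=20 D=30] avail[A=31 B=31 C=20 D=30] open={R3}
Step 6: commit R3 -> on_hand[A=31 B=31 C=20 D=30] avail[A=31 B=31 C=20 D=30] open={}
Step 7: reserve R4 D 9 -> on_hand[A=31 B=31 C=20 D=30] avail[A=31 B=31 C=20 D=21] open={R4}
Step 8: reserve R5 A 3 -> on_hand[A=31 B=31 C=20 D=30] avail[A=28 B=31 C=20 D=21] open={R4,R5}
Step 9: reserve R6 B 1 -> on_hand[A=31 B=31 C=20 D=30] avail[A=28 B=30 C=20 D=21] open={R4,R5,R6}
Step 10: commit R4 -> on_hand[A=31 B=31 C=20 D=21] avail[A=28 B=30 C=20 D=21] open={R5,R6}
Step 11: reserve R7 B 1 -> on_hand[A=31 B=31 C=20 D=21] avail[A=28 B=29 C=20 D=21] open={R5,R6,R7}
Step 12: cancel R7 -> on_hand[A=31 B=31 C=20 D=21] avail[A=28 B=30 C=20 D=21] open={R5,R6}
Open reservations: ['R5', 'R6'] -> 2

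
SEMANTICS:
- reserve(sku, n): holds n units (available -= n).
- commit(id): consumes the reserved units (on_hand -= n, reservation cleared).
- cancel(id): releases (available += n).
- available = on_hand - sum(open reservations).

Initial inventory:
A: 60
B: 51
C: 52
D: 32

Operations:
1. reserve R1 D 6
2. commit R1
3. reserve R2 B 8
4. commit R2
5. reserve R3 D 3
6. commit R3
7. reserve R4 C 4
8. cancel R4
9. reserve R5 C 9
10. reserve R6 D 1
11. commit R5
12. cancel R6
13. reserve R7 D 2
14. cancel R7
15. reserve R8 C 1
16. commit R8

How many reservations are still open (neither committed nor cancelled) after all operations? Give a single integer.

Step 1: reserve R1 D 6 -> on_hand[A=60 B=51 C=52 D=32] avail[A=60 B=51 C=52 D=26] open={R1}
Step 2: commit R1 -> on_hand[A=60 B=51 C=52 D=26] avail[A=60 B=51 C=52 D=26] open={}
Step 3: reserve R2 B 8 -> on_hand[A=60 B=51 C=52 D=26] avail[A=60 B=43 C=52 D=26] open={R2}
Step 4: commit R2 -> on_hand[A=60 B=43 C=52 D=26] avail[A=60 B=43 C=52 D=26] open={}
Step 5: reserve R3 D 3 -> on_hand[A=60 B=43 C=52 D=26] avail[A=60 B=43 C=52 D=23] open={R3}
Step 6: commit R3 -> on_hand[A=60 B=43 C=52 D=23] avail[A=60 B=43 C=52 D=23] open={}
Step 7: reserve R4 C 4 -> on_hand[A=60 B=43 C=52 D=23] avail[A=60 B=43 C=48 D=23] open={R4}
Step 8: cancel R4 -> on_hand[A=60 B=43 C=52 D=23] avail[A=60 B=43 C=52 D=23] open={}
Step 9: reserve R5 C 9 -> on_hand[A=60 B=43 C=52 D=23] avail[A=60 B=43 C=43 D=23] open={R5}
Step 10: reserve R6 D 1 -> on_hand[A=60 B=43 C=52 D=23] avail[A=60 B=43 C=43 D=22] open={R5,R6}
Step 11: commit R5 -> on_hand[A=60 B=43 C=43 D=23] avail[A=60 B=43 C=43 D=22] open={R6}
Step 12: cancel R6 -> on_hand[A=60 B=43 C=43 D=23] avail[A=60 B=43 C=43 D=23] open={}
Step 13: reserve R7 D 2 -> on_hand[A=60 B=43 C=43 D=23] avail[A=60 B=43 C=43 D=21] open={R7}
Step 14: cancel R7 -> on_hand[A=60 B=43 C=43 D=23] avail[A=60 B=43 C=43 D=23] open={}
Step 15: reserve R8 C 1 -> on_hand[A=60 B=43 C=43 D=23] avail[A=60 B=43 C=42 D=23] open={R8}
Step 16: commit R8 -> on_hand[A=60 B=43 C=42 D=23] avail[A=60 B=43 C=42 D=23] open={}
Open reservations: [] -> 0

Answer: 0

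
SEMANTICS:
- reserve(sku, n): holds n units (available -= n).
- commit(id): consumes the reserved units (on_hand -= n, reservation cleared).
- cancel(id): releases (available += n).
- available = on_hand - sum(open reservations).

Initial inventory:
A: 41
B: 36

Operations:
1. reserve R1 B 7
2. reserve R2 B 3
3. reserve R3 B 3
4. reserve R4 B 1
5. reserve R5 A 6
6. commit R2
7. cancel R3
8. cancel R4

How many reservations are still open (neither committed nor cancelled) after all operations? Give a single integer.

Answer: 2

Derivation:
Step 1: reserve R1 B 7 -> on_hand[A=41 B=36] avail[A=41 B=29] open={R1}
Step 2: reserve R2 B 3 -> on_hand[A=41 B=36] avail[A=41 B=26] open={R1,R2}
Step 3: reserve R3 B 3 -> on_hand[A=41 B=36] avail[A=41 B=23] open={R1,R2,R3}
Step 4: reserve R4 B 1 -> on_hand[A=41 B=36] avail[A=41 B=22] open={R1,R2,R3,R4}
Step 5: reserve R5 A 6 -> on_hand[A=41 B=36] avail[A=35 B=22] open={R1,R2,R3,R4,R5}
Step 6: commit R2 -> on_hand[A=41 B=33] avail[A=35 B=22] open={R1,R3,R4,R5}
Step 7: cancel R3 -> on_hand[A=41 B=33] avail[A=35 B=25] open={R1,R4,R5}
Step 8: cancel R4 -> on_hand[A=41 B=33] avail[A=35 B=26] open={R1,R5}
Open reservations: ['R1', 'R5'] -> 2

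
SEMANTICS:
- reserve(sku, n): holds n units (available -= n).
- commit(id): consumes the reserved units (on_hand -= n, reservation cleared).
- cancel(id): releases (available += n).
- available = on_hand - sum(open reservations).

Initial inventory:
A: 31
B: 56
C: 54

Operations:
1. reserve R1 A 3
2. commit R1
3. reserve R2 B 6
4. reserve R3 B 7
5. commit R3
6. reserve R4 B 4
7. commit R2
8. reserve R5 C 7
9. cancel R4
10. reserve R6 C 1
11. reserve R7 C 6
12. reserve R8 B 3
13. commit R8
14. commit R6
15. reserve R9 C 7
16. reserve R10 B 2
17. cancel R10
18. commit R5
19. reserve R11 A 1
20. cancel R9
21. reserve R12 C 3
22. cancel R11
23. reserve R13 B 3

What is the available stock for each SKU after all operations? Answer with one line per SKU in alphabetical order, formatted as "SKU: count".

Step 1: reserve R1 A 3 -> on_hand[A=31 B=56 C=54] avail[A=28 B=56 C=54] open={R1}
Step 2: commit R1 -> on_hand[A=28 B=56 C=54] avail[A=28 B=56 C=54] open={}
Step 3: reserve R2 B 6 -> on_hand[A=28 B=56 C=54] avail[A=28 B=50 C=54] open={R2}
Step 4: reserve R3 B 7 -> on_hand[A=28 B=56 C=54] avail[A=28 B=43 C=54] open={R2,R3}
Step 5: commit R3 -> on_hand[A=28 B=49 C=54] avail[A=28 B=43 C=54] open={R2}
Step 6: reserve R4 B 4 -> on_hand[A=28 B=49 C=54] avail[A=28 B=39 C=54] open={R2,R4}
Step 7: commit R2 -> on_hand[A=28 B=43 C=54] avail[A=28 B=39 C=54] open={R4}
Step 8: reserve R5 C 7 -> on_hand[A=28 B=43 C=54] avail[A=28 B=39 C=47] open={R4,R5}
Step 9: cancel R4 -> on_hand[A=28 B=43 C=54] avail[A=28 B=43 C=47] open={R5}
Step 10: reserve R6 C 1 -> on_hand[A=28 B=43 C=54] avail[A=28 B=43 C=46] open={R5,R6}
Step 11: reserve R7 C 6 -> on_hand[A=28 B=43 C=54] avail[A=28 B=43 C=40] open={R5,R6,R7}
Step 12: reserve R8 B 3 -> on_hand[A=28 B=43 C=54] avail[A=28 B=40 C=40] open={R5,R6,R7,R8}
Step 13: commit R8 -> on_hand[A=28 B=40 C=54] avail[A=28 B=40 C=40] open={R5,R6,R7}
Step 14: commit R6 -> on_hand[A=28 B=40 C=53] avail[A=28 B=40 C=40] open={R5,R7}
Step 15: reserve R9 C 7 -> on_hand[A=28 B=40 C=53] avail[A=28 B=40 C=33] open={R5,R7,R9}
Step 16: reserve R10 B 2 -> on_hand[A=28 B=40 C=53] avail[A=28 B=38 C=33] open={R10,R5,R7,R9}
Step 17: cancel R10 -> on_hand[A=28 B=40 C=53] avail[A=28 B=40 C=33] open={R5,R7,R9}
Step 18: commit R5 -> on_hand[A=28 B=40 C=46] avail[A=28 B=40 C=33] open={R7,R9}
Step 19: reserve R11 A 1 -> on_hand[A=28 B=40 C=46] avail[A=27 B=40 C=33] open={R11,R7,R9}
Step 20: cancel R9 -> on_hand[A=28 B=40 C=46] avail[A=27 B=40 C=40] open={R11,R7}
Step 21: reserve R12 C 3 -> on_hand[A=28 B=40 C=46] avail[A=27 B=40 C=37] open={R11,R12,R7}
Step 22: cancel R11 -> on_hand[A=28 B=40 C=46] avail[A=28 B=40 C=37] open={R12,R7}
Step 23: reserve R13 B 3 -> on_hand[A=28 B=40 C=46] avail[A=28 B=37 C=37] open={R12,R13,R7}

Answer: A: 28
B: 37
C: 37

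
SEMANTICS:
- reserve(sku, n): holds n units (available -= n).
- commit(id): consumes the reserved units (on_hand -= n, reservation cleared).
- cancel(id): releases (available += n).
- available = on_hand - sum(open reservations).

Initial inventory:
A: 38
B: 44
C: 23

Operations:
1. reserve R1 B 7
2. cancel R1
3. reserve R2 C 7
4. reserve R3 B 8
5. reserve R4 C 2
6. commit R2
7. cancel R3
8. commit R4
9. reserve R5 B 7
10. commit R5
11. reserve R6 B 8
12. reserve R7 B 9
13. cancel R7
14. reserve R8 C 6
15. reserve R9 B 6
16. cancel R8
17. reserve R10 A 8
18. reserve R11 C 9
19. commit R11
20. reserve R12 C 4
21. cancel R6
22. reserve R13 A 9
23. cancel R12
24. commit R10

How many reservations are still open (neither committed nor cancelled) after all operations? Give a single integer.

Answer: 2

Derivation:
Step 1: reserve R1 B 7 -> on_hand[A=38 B=44 C=23] avail[A=38 B=37 C=23] open={R1}
Step 2: cancel R1 -> on_hand[A=38 B=44 C=23] avail[A=38 B=44 C=23] open={}
Step 3: reserve R2 C 7 -> on_hand[A=38 B=44 C=23] avail[A=38 B=44 C=16] open={R2}
Step 4: reserve R3 B 8 -> on_hand[A=38 B=44 C=23] avail[A=38 B=36 C=16] open={R2,R3}
Step 5: reserve R4 C 2 -> on_hand[A=38 B=44 C=23] avail[A=38 B=36 C=14] open={R2,R3,R4}
Step 6: commit R2 -> on_hand[A=38 B=44 C=16] avail[A=38 B=36 C=14] open={R3,R4}
Step 7: cancel R3 -> on_hand[A=38 B=44 C=16] avail[A=38 B=44 C=14] open={R4}
Step 8: commit R4 -> on_hand[A=38 B=44 C=14] avail[A=38 B=44 C=14] open={}
Step 9: reserve R5 B 7 -> on_hand[A=38 B=44 C=14] avail[A=38 B=37 C=14] open={R5}
Step 10: commit R5 -> on_hand[A=38 B=37 C=14] avail[A=38 B=37 C=14] open={}
Step 11: reserve R6 B 8 -> on_hand[A=38 B=37 C=14] avail[A=38 B=29 C=14] open={R6}
Step 12: reserve R7 B 9 -> on_hand[A=38 B=37 C=14] avail[A=38 B=20 C=14] open={R6,R7}
Step 13: cancel R7 -> on_hand[A=38 B=37 C=14] avail[A=38 B=29 C=14] open={R6}
Step 14: reserve R8 C 6 -> on_hand[A=38 B=37 C=14] avail[A=38 B=29 C=8] open={R6,R8}
Step 15: reserve R9 B 6 -> on_hand[A=38 B=37 C=14] avail[A=38 B=23 C=8] open={R6,R8,R9}
Step 16: cancel R8 -> on_hand[A=38 B=37 C=14] avail[A=38 B=23 C=14] open={R6,R9}
Step 17: reserve R10 A 8 -> on_hand[A=38 B=37 C=14] avail[A=30 B=23 C=14] open={R10,R6,R9}
Step 18: reserve R11 C 9 -> on_hand[A=38 B=37 C=14] avail[A=30 B=23 C=5] open={R10,R11,R6,R9}
Step 19: commit R11 -> on_hand[A=38 B=37 C=5] avail[A=30 B=23 C=5] open={R10,R6,R9}
Step 20: reserve R12 C 4 -> on_hand[A=38 B=37 C=5] avail[A=30 B=23 C=1] open={R10,R12,R6,R9}
Step 21: cancel R6 -> on_hand[A=38 B=37 C=5] avail[A=30 B=31 C=1] open={R10,R12,R9}
Step 22: reserve R13 A 9 -> on_hand[A=38 B=37 C=5] avail[A=21 B=31 C=1] open={R10,R12,R13,R9}
Step 23: cancel R12 -> on_hand[A=38 B=37 C=5] avail[A=21 B=31 C=5] open={R10,R13,R9}
Step 24: commit R10 -> on_hand[A=30 B=37 C=5] avail[A=21 B=31 C=5] open={R13,R9}
Open reservations: ['R13', 'R9'] -> 2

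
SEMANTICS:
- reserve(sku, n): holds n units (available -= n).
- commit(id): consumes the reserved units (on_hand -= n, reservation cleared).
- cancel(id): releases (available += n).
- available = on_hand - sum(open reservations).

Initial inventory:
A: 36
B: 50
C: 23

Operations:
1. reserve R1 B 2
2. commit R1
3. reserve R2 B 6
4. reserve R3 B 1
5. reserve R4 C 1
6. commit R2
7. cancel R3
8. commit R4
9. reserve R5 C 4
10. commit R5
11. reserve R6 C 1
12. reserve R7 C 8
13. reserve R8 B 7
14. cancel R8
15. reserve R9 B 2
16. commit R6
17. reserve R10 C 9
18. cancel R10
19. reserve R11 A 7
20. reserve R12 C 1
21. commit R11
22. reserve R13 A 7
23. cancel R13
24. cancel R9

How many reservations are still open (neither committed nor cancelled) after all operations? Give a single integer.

Step 1: reserve R1 B 2 -> on_hand[A=36 B=50 C=23] avail[A=36 B=48 C=23] open={R1}
Step 2: commit R1 -> on_hand[A=36 B=48 C=23] avail[A=36 B=48 C=23] open={}
Step 3: reserve R2 B 6 -> on_hand[A=36 B=48 C=23] avail[A=36 B=42 C=23] open={R2}
Step 4: reserve R3 B 1 -> on_hand[A=36 B=48 C=23] avail[A=36 B=41 C=23] open={R2,R3}
Step 5: reserve R4 C 1 -> on_hand[A=36 B=48 C=23] avail[A=36 B=41 C=22] open={R2,R3,R4}
Step 6: commit R2 -> on_hand[A=36 B=42 C=23] avail[A=36 B=41 C=22] open={R3,R4}
Step 7: cancel R3 -> on_hand[A=36 B=42 C=23] avail[A=36 B=42 C=22] open={R4}
Step 8: commit R4 -> on_hand[A=36 B=42 C=22] avail[A=36 B=42 C=22] open={}
Step 9: reserve R5 C 4 -> on_hand[A=36 B=42 C=22] avail[A=36 B=42 C=18] open={R5}
Step 10: commit R5 -> on_hand[A=36 B=42 C=18] avail[A=36 B=42 C=18] open={}
Step 11: reserve R6 C 1 -> on_hand[A=36 B=42 C=18] avail[A=36 B=42 C=17] open={R6}
Step 12: reserve R7 C 8 -> on_hand[A=36 B=42 C=18] avail[A=36 B=42 C=9] open={R6,R7}
Step 13: reserve R8 B 7 -> on_hand[A=36 B=42 C=18] avail[A=36 B=35 C=9] open={R6,R7,R8}
Step 14: cancel R8 -> on_hand[A=36 B=42 C=18] avail[A=36 B=42 C=9] open={R6,R7}
Step 15: reserve R9 B 2 -> on_hand[A=36 B=42 C=18] avail[A=36 B=40 C=9] open={R6,R7,R9}
Step 16: commit R6 -> on_hand[A=36 B=42 C=17] avail[A=36 B=40 C=9] open={R7,R9}
Step 17: reserve R10 C 9 -> on_hand[A=36 B=42 C=17] avail[A=36 B=40 C=0] open={R10,R7,R9}
Step 18: cancel R10 -> on_hand[A=36 B=42 C=17] avail[A=36 B=40 C=9] open={R7,R9}
Step 19: reserve R11 A 7 -> on_hand[A=36 B=42 C=17] avail[A=29 B=40 C=9] open={R11,R7,R9}
Step 20: reserve R12 C 1 -> on_hand[A=36 B=42 C=17] avail[A=29 B=40 C=8] open={R11,R12,R7,R9}
Step 21: commit R11 -> on_hand[A=29 B=42 C=17] avail[A=29 B=40 C=8] open={R12,R7,R9}
Step 22: reserve R13 A 7 -> on_hand[A=29 B=42 C=17] avail[A=22 B=40 C=8] open={R12,R13,R7,R9}
Step 23: cancel R13 -> on_hand[A=29 B=42 C=17] avail[A=29 B=40 C=8] open={R12,R7,R9}
Step 24: cancel R9 -> on_hand[A=29 B=42 C=17] avail[A=29 B=42 C=8] open={R12,R7}
Open reservations: ['R12', 'R7'] -> 2

Answer: 2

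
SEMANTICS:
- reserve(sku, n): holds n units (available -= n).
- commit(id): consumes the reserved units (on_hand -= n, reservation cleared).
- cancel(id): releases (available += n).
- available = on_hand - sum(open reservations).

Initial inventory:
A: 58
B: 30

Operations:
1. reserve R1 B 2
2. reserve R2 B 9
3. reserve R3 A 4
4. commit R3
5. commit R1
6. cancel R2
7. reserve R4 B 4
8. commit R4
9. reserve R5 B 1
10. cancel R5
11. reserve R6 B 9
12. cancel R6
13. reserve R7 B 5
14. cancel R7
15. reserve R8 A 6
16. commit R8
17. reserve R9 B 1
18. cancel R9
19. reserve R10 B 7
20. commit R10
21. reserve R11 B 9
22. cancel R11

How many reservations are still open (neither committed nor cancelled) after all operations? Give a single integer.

Answer: 0

Derivation:
Step 1: reserve R1 B 2 -> on_hand[A=58 B=30] avail[A=58 B=28] open={R1}
Step 2: reserve R2 B 9 -> on_hand[A=58 B=30] avail[A=58 B=19] open={R1,R2}
Step 3: reserve R3 A 4 -> on_hand[A=58 B=30] avail[A=54 B=19] open={R1,R2,R3}
Step 4: commit R3 -> on_hand[A=54 B=30] avail[A=54 B=19] open={R1,R2}
Step 5: commit R1 -> on_hand[A=54 B=28] avail[A=54 B=19] open={R2}
Step 6: cancel R2 -> on_hand[A=54 B=28] avail[A=54 B=28] open={}
Step 7: reserve R4 B 4 -> on_hand[A=54 B=28] avail[A=54 B=24] open={R4}
Step 8: commit R4 -> on_hand[A=54 B=24] avail[A=54 B=24] open={}
Step 9: reserve R5 B 1 -> on_hand[A=54 B=24] avail[A=54 B=23] open={R5}
Step 10: cancel R5 -> on_hand[A=54 B=24] avail[A=54 B=24] open={}
Step 11: reserve R6 B 9 -> on_hand[A=54 B=24] avail[A=54 B=15] open={R6}
Step 12: cancel R6 -> on_hand[A=54 B=24] avail[A=54 B=24] open={}
Step 13: reserve R7 B 5 -> on_hand[A=54 B=24] avail[A=54 B=19] open={R7}
Step 14: cancel R7 -> on_hand[A=54 B=24] avail[A=54 B=24] open={}
Step 15: reserve R8 A 6 -> on_hand[A=54 B=24] avail[A=48 B=24] open={R8}
Step 16: commit R8 -> on_hand[A=48 B=24] avail[A=48 B=24] open={}
Step 17: reserve R9 B 1 -> on_hand[A=48 B=24] avail[A=48 B=23] open={R9}
Step 18: cancel R9 -> on_hand[A=48 B=24] avail[A=48 B=24] open={}
Step 19: reserve R10 B 7 -> on_hand[A=48 B=24] avail[A=48 B=17] open={R10}
Step 20: commit R10 -> on_hand[A=48 B=17] avail[A=48 B=17] open={}
Step 21: reserve R11 B 9 -> on_hand[A=48 B=17] avail[A=48 B=8] open={R11}
Step 22: cancel R11 -> on_hand[A=48 B=17] avail[A=48 B=17] open={}
Open reservations: [] -> 0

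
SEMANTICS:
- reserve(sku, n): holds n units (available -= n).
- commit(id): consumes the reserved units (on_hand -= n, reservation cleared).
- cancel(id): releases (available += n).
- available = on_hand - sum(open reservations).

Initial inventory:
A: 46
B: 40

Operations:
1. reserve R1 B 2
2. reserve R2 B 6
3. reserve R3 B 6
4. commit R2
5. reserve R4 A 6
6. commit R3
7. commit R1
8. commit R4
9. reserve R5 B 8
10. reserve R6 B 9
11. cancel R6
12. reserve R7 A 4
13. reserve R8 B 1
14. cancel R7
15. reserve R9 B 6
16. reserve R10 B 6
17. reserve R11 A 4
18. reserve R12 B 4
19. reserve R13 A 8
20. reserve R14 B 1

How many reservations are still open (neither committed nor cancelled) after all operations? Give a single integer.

Step 1: reserve R1 B 2 -> on_hand[A=46 B=40] avail[A=46 B=38] open={R1}
Step 2: reserve R2 B 6 -> on_hand[A=46 B=40] avail[A=46 B=32] open={R1,R2}
Step 3: reserve R3 B 6 -> on_hand[A=46 B=40] avail[A=46 B=26] open={R1,R2,R3}
Step 4: commit R2 -> on_hand[A=46 B=34] avail[A=46 B=26] open={R1,R3}
Step 5: reserve R4 A 6 -> on_hand[A=46 B=34] avail[A=40 B=26] open={R1,R3,R4}
Step 6: commit R3 -> on_hand[A=46 B=28] avail[A=40 B=26] open={R1,R4}
Step 7: commit R1 -> on_hand[A=46 B=26] avail[A=40 B=26] open={R4}
Step 8: commit R4 -> on_hand[A=40 B=26] avail[A=40 B=26] open={}
Step 9: reserve R5 B 8 -> on_hand[A=40 B=26] avail[A=40 B=18] open={R5}
Step 10: reserve R6 B 9 -> on_hand[A=40 B=26] avail[A=40 B=9] open={R5,R6}
Step 11: cancel R6 -> on_hand[A=40 B=26] avail[A=40 B=18] open={R5}
Step 12: reserve R7 A 4 -> on_hand[A=40 B=26] avail[A=36 B=18] open={R5,R7}
Step 13: reserve R8 B 1 -> on_hand[A=40 B=26] avail[A=36 B=17] open={R5,R7,R8}
Step 14: cancel R7 -> on_hand[A=40 B=26] avail[A=40 B=17] open={R5,R8}
Step 15: reserve R9 B 6 -> on_hand[A=40 B=26] avail[A=40 B=11] open={R5,R8,R9}
Step 16: reserve R10 B 6 -> on_hand[A=40 B=26] avail[A=40 B=5] open={R10,R5,R8,R9}
Step 17: reserve R11 A 4 -> on_hand[A=40 B=26] avail[A=36 B=5] open={R10,R11,R5,R8,R9}
Step 18: reserve R12 B 4 -> on_hand[A=40 B=26] avail[A=36 B=1] open={R10,R11,R12,R5,R8,R9}
Step 19: reserve R13 A 8 -> on_hand[A=40 B=26] avail[A=28 B=1] open={R10,R11,R12,R13,R5,R8,R9}
Step 20: reserve R14 B 1 -> on_hand[A=40 B=26] avail[A=28 B=0] open={R10,R11,R12,R13,R14,R5,R8,R9}
Open reservations: ['R10', 'R11', 'R12', 'R13', 'R14', 'R5', 'R8', 'R9'] -> 8

Answer: 8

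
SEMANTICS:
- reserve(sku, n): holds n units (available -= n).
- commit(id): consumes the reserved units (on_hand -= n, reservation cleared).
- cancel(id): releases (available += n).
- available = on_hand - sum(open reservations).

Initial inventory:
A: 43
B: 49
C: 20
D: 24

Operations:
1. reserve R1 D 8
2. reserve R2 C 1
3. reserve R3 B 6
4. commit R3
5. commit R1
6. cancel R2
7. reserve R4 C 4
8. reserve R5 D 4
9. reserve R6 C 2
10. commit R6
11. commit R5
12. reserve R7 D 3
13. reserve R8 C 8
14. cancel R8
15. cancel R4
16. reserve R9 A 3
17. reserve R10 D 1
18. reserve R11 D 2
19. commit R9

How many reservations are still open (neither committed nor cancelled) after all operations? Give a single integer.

Answer: 3

Derivation:
Step 1: reserve R1 D 8 -> on_hand[A=43 B=49 C=20 D=24] avail[A=43 B=49 C=20 D=16] open={R1}
Step 2: reserve R2 C 1 -> on_hand[A=43 B=49 C=20 D=24] avail[A=43 B=49 C=19 D=16] open={R1,R2}
Step 3: reserve R3 B 6 -> on_hand[A=43 B=49 C=20 D=24] avail[A=43 B=43 C=19 D=16] open={R1,R2,R3}
Step 4: commit R3 -> on_hand[A=43 B=43 C=20 D=24] avail[A=43 B=43 C=19 D=16] open={R1,R2}
Step 5: commit R1 -> on_hand[A=43 B=43 C=20 D=16] avail[A=43 B=43 C=19 D=16] open={R2}
Step 6: cancel R2 -> on_hand[A=43 B=43 C=20 D=16] avail[A=43 B=43 C=20 D=16] open={}
Step 7: reserve R4 C 4 -> on_hand[A=43 B=43 C=20 D=16] avail[A=43 B=43 C=16 D=16] open={R4}
Step 8: reserve R5 D 4 -> on_hand[A=43 B=43 C=20 D=16] avail[A=43 B=43 C=16 D=12] open={R4,R5}
Step 9: reserve R6 C 2 -> on_hand[A=43 B=43 C=20 D=16] avail[A=43 B=43 C=14 D=12] open={R4,R5,R6}
Step 10: commit R6 -> on_hand[A=43 B=43 C=18 D=16] avail[A=43 B=43 C=14 D=12] open={R4,R5}
Step 11: commit R5 -> on_hand[A=43 B=43 C=18 D=12] avail[A=43 B=43 C=14 D=12] open={R4}
Step 12: reserve R7 D 3 -> on_hand[A=43 B=43 C=18 D=12] avail[A=43 B=43 C=14 D=9] open={R4,R7}
Step 13: reserve R8 C 8 -> on_hand[A=43 B=43 C=18 D=12] avail[A=43 B=43 C=6 D=9] open={R4,R7,R8}
Step 14: cancel R8 -> on_hand[A=43 B=43 C=18 D=12] avail[A=43 B=43 C=14 D=9] open={R4,R7}
Step 15: cancel R4 -> on_hand[A=43 B=43 C=18 D=12] avail[A=43 B=43 C=18 D=9] open={R7}
Step 16: reserve R9 A 3 -> on_hand[A=43 B=43 C=18 D=12] avail[A=40 B=43 C=18 D=9] open={R7,R9}
Step 17: reserve R10 D 1 -> on_hand[A=43 B=43 C=18 D=12] avail[A=40 B=43 C=18 D=8] open={R10,R7,R9}
Step 18: reserve R11 D 2 -> on_hand[A=43 B=43 C=18 D=12] avail[A=40 B=43 C=18 D=6] open={R10,R11,R7,R9}
Step 19: commit R9 -> on_hand[A=40 B=43 C=18 D=12] avail[A=40 B=43 C=18 D=6] open={R10,R11,R7}
Open reservations: ['R10', 'R11', 'R7'] -> 3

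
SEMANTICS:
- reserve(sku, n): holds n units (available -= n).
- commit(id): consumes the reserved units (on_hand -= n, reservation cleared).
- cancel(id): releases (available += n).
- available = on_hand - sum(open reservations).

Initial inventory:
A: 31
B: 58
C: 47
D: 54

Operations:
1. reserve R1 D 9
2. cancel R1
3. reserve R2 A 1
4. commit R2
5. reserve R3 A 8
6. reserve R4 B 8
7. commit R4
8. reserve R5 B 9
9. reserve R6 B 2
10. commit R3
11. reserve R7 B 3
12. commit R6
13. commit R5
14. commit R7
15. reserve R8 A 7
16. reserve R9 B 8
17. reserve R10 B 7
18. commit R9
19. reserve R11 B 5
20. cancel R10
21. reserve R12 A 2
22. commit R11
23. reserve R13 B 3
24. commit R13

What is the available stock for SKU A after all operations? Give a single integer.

Step 1: reserve R1 D 9 -> on_hand[A=31 B=58 C=47 D=54] avail[A=31 B=58 C=47 D=45] open={R1}
Step 2: cancel R1 -> on_hand[A=31 B=58 C=47 D=54] avail[A=31 B=58 C=47 D=54] open={}
Step 3: reserve R2 A 1 -> on_hand[A=31 B=58 C=47 D=54] avail[A=30 B=58 C=47 D=54] open={R2}
Step 4: commit R2 -> on_hand[A=30 B=58 C=47 D=54] avail[A=30 B=58 C=47 D=54] open={}
Step 5: reserve R3 A 8 -> on_hand[A=30 B=58 C=47 D=54] avail[A=22 B=58 C=47 D=54] open={R3}
Step 6: reserve R4 B 8 -> on_hand[A=30 B=58 C=47 D=54] avail[A=22 B=50 C=47 D=54] open={R3,R4}
Step 7: commit R4 -> on_hand[A=30 B=50 C=47 D=54] avail[A=22 B=50 C=47 D=54] open={R3}
Step 8: reserve R5 B 9 -> on_hand[A=30 B=50 C=47 D=54] avail[A=22 B=41 C=47 D=54] open={R3,R5}
Step 9: reserve R6 B 2 -> on_hand[A=30 B=50 C=47 D=54] avail[A=22 B=39 C=47 D=54] open={R3,R5,R6}
Step 10: commit R3 -> on_hand[A=22 B=50 C=47 D=54] avail[A=22 B=39 C=47 D=54] open={R5,R6}
Step 11: reserve R7 B 3 -> on_hand[A=22 B=50 C=47 D=54] avail[A=22 B=36 C=47 D=54] open={R5,R6,R7}
Step 12: commit R6 -> on_hand[A=22 B=48 C=47 D=54] avail[A=22 B=36 C=47 D=54] open={R5,R7}
Step 13: commit R5 -> on_hand[A=22 B=39 C=47 D=54] avail[A=22 B=36 C=47 D=54] open={R7}
Step 14: commit R7 -> on_hand[A=22 B=36 C=47 D=54] avail[A=22 B=36 C=47 D=54] open={}
Step 15: reserve R8 A 7 -> on_hand[A=22 B=36 C=47 D=54] avail[A=15 B=36 C=47 D=54] open={R8}
Step 16: reserve R9 B 8 -> on_hand[A=22 B=36 C=47 D=54] avail[A=15 B=28 C=47 D=54] open={R8,R9}
Step 17: reserve R10 B 7 -> on_hand[A=22 B=36 C=47 D=54] avail[A=15 B=21 C=47 D=54] open={R10,R8,R9}
Step 18: commit R9 -> on_hand[A=22 B=28 C=47 D=54] avail[A=15 B=21 C=47 D=54] open={R10,R8}
Step 19: reserve R11 B 5 -> on_hand[A=22 B=28 C=47 D=54] avail[A=15 B=16 C=47 D=54] open={R10,R11,R8}
Step 20: cancel R10 -> on_hand[A=22 B=28 C=47 D=54] avail[A=15 B=23 C=47 D=54] open={R11,R8}
Step 21: reserve R12 A 2 -> on_hand[A=22 B=28 C=47 D=54] avail[A=13 B=23 C=47 D=54] open={R11,R12,R8}
Step 22: commit R11 -> on_hand[A=22 B=23 C=47 D=54] avail[A=13 B=23 C=47 D=54] open={R12,R8}
Step 23: reserve R13 B 3 -> on_hand[A=22 B=23 C=47 D=54] avail[A=13 B=20 C=47 D=54] open={R12,R13,R8}
Step 24: commit R13 -> on_hand[A=22 B=20 C=47 D=54] avail[A=13 B=20 C=47 D=54] open={R12,R8}
Final available[A] = 13

Answer: 13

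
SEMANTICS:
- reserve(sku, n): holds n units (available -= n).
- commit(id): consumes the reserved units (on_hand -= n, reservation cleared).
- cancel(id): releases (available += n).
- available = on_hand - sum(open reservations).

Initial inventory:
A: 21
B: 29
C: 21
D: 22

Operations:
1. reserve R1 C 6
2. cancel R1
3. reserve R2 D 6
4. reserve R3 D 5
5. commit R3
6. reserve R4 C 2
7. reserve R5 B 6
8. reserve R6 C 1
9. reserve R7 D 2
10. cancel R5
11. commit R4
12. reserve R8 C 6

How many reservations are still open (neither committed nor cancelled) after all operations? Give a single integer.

Step 1: reserve R1 C 6 -> on_hand[A=21 B=29 C=21 D=22] avail[A=21 B=29 C=15 D=22] open={R1}
Step 2: cancel R1 -> on_hand[A=21 B=29 C=21 D=22] avail[A=21 B=29 C=21 D=22] open={}
Step 3: reserve R2 D 6 -> on_hand[A=21 B=29 C=21 D=22] avail[A=21 B=29 C=21 D=16] open={R2}
Step 4: reserve R3 D 5 -> on_hand[A=21 B=29 C=21 D=22] avail[A=21 B=29 C=21 D=11] open={R2,R3}
Step 5: commit R3 -> on_hand[A=21 B=29 C=21 D=17] avail[A=21 B=29 C=21 D=11] open={R2}
Step 6: reserve R4 C 2 -> on_hand[A=21 B=29 C=21 D=17] avail[A=21 B=29 C=19 D=11] open={R2,R4}
Step 7: reserve R5 B 6 -> on_hand[A=21 B=29 C=21 D=17] avail[A=21 B=23 C=19 D=11] open={R2,R4,R5}
Step 8: reserve R6 C 1 -> on_hand[A=21 B=29 C=21 D=17] avail[A=21 B=23 C=18 D=11] open={R2,R4,R5,R6}
Step 9: reserve R7 D 2 -> on_hand[A=21 B=29 C=21 D=17] avail[A=21 B=23 C=18 D=9] open={R2,R4,R5,R6,R7}
Step 10: cancel R5 -> on_hand[A=21 B=29 C=21 D=17] avail[A=21 B=29 C=18 D=9] open={R2,R4,R6,R7}
Step 11: commit R4 -> on_hand[A=21 B=29 C=19 D=17] avail[A=21 B=29 C=18 D=9] open={R2,R6,R7}
Step 12: reserve R8 C 6 -> on_hand[A=21 B=29 C=19 D=17] avail[A=21 B=29 C=12 D=9] open={R2,R6,R7,R8}
Open reservations: ['R2', 'R6', 'R7', 'R8'] -> 4

Answer: 4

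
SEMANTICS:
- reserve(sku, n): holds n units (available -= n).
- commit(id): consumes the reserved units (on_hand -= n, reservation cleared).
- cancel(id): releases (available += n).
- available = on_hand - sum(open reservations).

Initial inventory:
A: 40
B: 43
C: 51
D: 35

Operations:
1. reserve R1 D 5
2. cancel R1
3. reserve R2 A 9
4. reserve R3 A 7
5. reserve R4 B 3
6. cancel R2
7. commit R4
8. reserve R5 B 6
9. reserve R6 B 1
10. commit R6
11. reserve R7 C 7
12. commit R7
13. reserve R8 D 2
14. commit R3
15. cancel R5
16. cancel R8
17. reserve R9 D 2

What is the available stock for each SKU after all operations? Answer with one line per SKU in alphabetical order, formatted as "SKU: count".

Step 1: reserve R1 D 5 -> on_hand[A=40 B=43 C=51 D=35] avail[A=40 B=43 C=51 D=30] open={R1}
Step 2: cancel R1 -> on_hand[A=40 B=43 C=51 D=35] avail[A=40 B=43 C=51 D=35] open={}
Step 3: reserve R2 A 9 -> on_hand[A=40 B=43 C=51 D=35] avail[A=31 B=43 C=51 D=35] open={R2}
Step 4: reserve R3 A 7 -> on_hand[A=40 B=43 C=51 D=35] avail[A=24 B=43 C=51 D=35] open={R2,R3}
Step 5: reserve R4 B 3 -> on_hand[A=40 B=43 C=51 D=35] avail[A=24 B=40 C=51 D=35] open={R2,R3,R4}
Step 6: cancel R2 -> on_hand[A=40 B=43 C=51 D=35] avail[A=33 B=40 C=51 D=35] open={R3,R4}
Step 7: commit R4 -> on_hand[A=40 B=40 C=51 D=35] avail[A=33 B=40 C=51 D=35] open={R3}
Step 8: reserve R5 B 6 -> on_hand[A=40 B=40 C=51 D=35] avail[A=33 B=34 C=51 D=35] open={R3,R5}
Step 9: reserve R6 B 1 -> on_hand[A=40 B=40 C=51 D=35] avail[A=33 B=33 C=51 D=35] open={R3,R5,R6}
Step 10: commit R6 -> on_hand[A=40 B=39 C=51 D=35] avail[A=33 B=33 C=51 D=35] open={R3,R5}
Step 11: reserve R7 C 7 -> on_hand[A=40 B=39 C=51 D=35] avail[A=33 B=33 C=44 D=35] open={R3,R5,R7}
Step 12: commit R7 -> on_hand[A=40 B=39 C=44 D=35] avail[A=33 B=33 C=44 D=35] open={R3,R5}
Step 13: reserve R8 D 2 -> on_hand[A=40 B=39 C=44 D=35] avail[A=33 B=33 C=44 D=33] open={R3,R5,R8}
Step 14: commit R3 -> on_hand[A=33 B=39 C=44 D=35] avail[A=33 B=33 C=44 D=33] open={R5,R8}
Step 15: cancel R5 -> on_hand[A=33 B=39 C=44 D=35] avail[A=33 B=39 C=44 D=33] open={R8}
Step 16: cancel R8 -> on_hand[A=33 B=39 C=44 D=35] avail[A=33 B=39 C=44 D=35] open={}
Step 17: reserve R9 D 2 -> on_hand[A=33 B=39 C=44 D=35] avail[A=33 B=39 C=44 D=33] open={R9}

Answer: A: 33
B: 39
C: 44
D: 33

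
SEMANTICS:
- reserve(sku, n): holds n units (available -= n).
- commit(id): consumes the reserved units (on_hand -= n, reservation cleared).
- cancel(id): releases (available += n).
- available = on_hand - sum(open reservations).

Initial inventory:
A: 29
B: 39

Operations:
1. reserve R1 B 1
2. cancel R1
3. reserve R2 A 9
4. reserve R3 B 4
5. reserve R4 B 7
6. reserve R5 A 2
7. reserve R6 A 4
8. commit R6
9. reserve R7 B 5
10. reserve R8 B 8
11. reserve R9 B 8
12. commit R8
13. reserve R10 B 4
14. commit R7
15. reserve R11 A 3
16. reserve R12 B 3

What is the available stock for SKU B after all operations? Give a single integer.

Answer: 0

Derivation:
Step 1: reserve R1 B 1 -> on_hand[A=29 B=39] avail[A=29 B=38] open={R1}
Step 2: cancel R1 -> on_hand[A=29 B=39] avail[A=29 B=39] open={}
Step 3: reserve R2 A 9 -> on_hand[A=29 B=39] avail[A=20 B=39] open={R2}
Step 4: reserve R3 B 4 -> on_hand[A=29 B=39] avail[A=20 B=35] open={R2,R3}
Step 5: reserve R4 B 7 -> on_hand[A=29 B=39] avail[A=20 B=28] open={R2,R3,R4}
Step 6: reserve R5 A 2 -> on_hand[A=29 B=39] avail[A=18 B=28] open={R2,R3,R4,R5}
Step 7: reserve R6 A 4 -> on_hand[A=29 B=39] avail[A=14 B=28] open={R2,R3,R4,R5,R6}
Step 8: commit R6 -> on_hand[A=25 B=39] avail[A=14 B=28] open={R2,R3,R4,R5}
Step 9: reserve R7 B 5 -> on_hand[A=25 B=39] avail[A=14 B=23] open={R2,R3,R4,R5,R7}
Step 10: reserve R8 B 8 -> on_hand[A=25 B=39] avail[A=14 B=15] open={R2,R3,R4,R5,R7,R8}
Step 11: reserve R9 B 8 -> on_hand[A=25 B=39] avail[A=14 B=7] open={R2,R3,R4,R5,R7,R8,R9}
Step 12: commit R8 -> on_hand[A=25 B=31] avail[A=14 B=7] open={R2,R3,R4,R5,R7,R9}
Step 13: reserve R10 B 4 -> on_hand[A=25 B=31] avail[A=14 B=3] open={R10,R2,R3,R4,R5,R7,R9}
Step 14: commit R7 -> on_hand[A=25 B=26] avail[A=14 B=3] open={R10,R2,R3,R4,R5,R9}
Step 15: reserve R11 A 3 -> on_hand[A=25 B=26] avail[A=11 B=3] open={R10,R11,R2,R3,R4,R5,R9}
Step 16: reserve R12 B 3 -> on_hand[A=25 B=26] avail[A=11 B=0] open={R10,R11,R12,R2,R3,R4,R5,R9}
Final available[B] = 0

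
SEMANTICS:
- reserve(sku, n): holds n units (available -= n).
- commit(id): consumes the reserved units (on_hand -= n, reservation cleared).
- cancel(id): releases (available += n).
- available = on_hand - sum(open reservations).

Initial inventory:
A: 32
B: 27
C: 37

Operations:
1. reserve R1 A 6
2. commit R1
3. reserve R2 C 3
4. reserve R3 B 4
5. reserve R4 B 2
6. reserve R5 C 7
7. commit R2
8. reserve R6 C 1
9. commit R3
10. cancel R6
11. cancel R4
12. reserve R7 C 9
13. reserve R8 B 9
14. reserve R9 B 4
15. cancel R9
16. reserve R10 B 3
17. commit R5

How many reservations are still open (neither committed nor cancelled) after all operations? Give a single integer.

Step 1: reserve R1 A 6 -> on_hand[A=32 B=27 C=37] avail[A=26 B=27 C=37] open={R1}
Step 2: commit R1 -> on_hand[A=26 B=27 C=37] avail[A=26 B=27 C=37] open={}
Step 3: reserve R2 C 3 -> on_hand[A=26 B=27 C=37] avail[A=26 B=27 C=34] open={R2}
Step 4: reserve R3 B 4 -> on_hand[A=26 B=27 C=37] avail[A=26 B=23 C=34] open={R2,R3}
Step 5: reserve R4 B 2 -> on_hand[A=26 B=27 C=37] avail[A=26 B=21 C=34] open={R2,R3,R4}
Step 6: reserve R5 C 7 -> on_hand[A=26 B=27 C=37] avail[A=26 B=21 C=27] open={R2,R3,R4,R5}
Step 7: commit R2 -> on_hand[A=26 B=27 C=34] avail[A=26 B=21 C=27] open={R3,R4,R5}
Step 8: reserve R6 C 1 -> on_hand[A=26 B=27 C=34] avail[A=26 B=21 C=26] open={R3,R4,R5,R6}
Step 9: commit R3 -> on_hand[A=26 B=23 C=34] avail[A=26 B=21 C=26] open={R4,R5,R6}
Step 10: cancel R6 -> on_hand[A=26 B=23 C=34] avail[A=26 B=21 C=27] open={R4,R5}
Step 11: cancel R4 -> on_hand[A=26 B=23 C=34] avail[A=26 B=23 C=27] open={R5}
Step 12: reserve R7 C 9 -> on_hand[A=26 B=23 C=34] avail[A=26 B=23 C=18] open={R5,R7}
Step 13: reserve R8 B 9 -> on_hand[A=26 B=23 C=34] avail[A=26 B=14 C=18] open={R5,R7,R8}
Step 14: reserve R9 B 4 -> on_hand[A=26 B=23 C=34] avail[A=26 B=10 C=18] open={R5,R7,R8,R9}
Step 15: cancel R9 -> on_hand[A=26 B=23 C=34] avail[A=26 B=14 C=18] open={R5,R7,R8}
Step 16: reserve R10 B 3 -> on_hand[A=26 B=23 C=34] avail[A=26 B=11 C=18] open={R10,R5,R7,R8}
Step 17: commit R5 -> on_hand[A=26 B=23 C=27] avail[A=26 B=11 C=18] open={R10,R7,R8}
Open reservations: ['R10', 'R7', 'R8'] -> 3

Answer: 3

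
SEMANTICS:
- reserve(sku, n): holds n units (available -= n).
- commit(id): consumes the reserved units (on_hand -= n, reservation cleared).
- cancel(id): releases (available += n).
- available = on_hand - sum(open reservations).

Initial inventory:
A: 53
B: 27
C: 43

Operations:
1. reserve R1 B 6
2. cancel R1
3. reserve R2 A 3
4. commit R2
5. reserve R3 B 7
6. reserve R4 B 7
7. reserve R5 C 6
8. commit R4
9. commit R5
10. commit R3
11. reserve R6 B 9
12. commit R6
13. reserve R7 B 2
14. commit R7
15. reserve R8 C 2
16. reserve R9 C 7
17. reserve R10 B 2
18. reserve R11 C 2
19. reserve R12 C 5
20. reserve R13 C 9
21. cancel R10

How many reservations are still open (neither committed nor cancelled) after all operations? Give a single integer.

Answer: 5

Derivation:
Step 1: reserve R1 B 6 -> on_hand[A=53 B=27 C=43] avail[A=53 B=21 C=43] open={R1}
Step 2: cancel R1 -> on_hand[A=53 B=27 C=43] avail[A=53 B=27 C=43] open={}
Step 3: reserve R2 A 3 -> on_hand[A=53 B=27 C=43] avail[A=50 B=27 C=43] open={R2}
Step 4: commit R2 -> on_hand[A=50 B=27 C=43] avail[A=50 B=27 C=43] open={}
Step 5: reserve R3 B 7 -> on_hand[A=50 B=27 C=43] avail[A=50 B=20 C=43] open={R3}
Step 6: reserve R4 B 7 -> on_hand[A=50 B=27 C=43] avail[A=50 B=13 C=43] open={R3,R4}
Step 7: reserve R5 C 6 -> on_hand[A=50 B=27 C=43] avail[A=50 B=13 C=37] open={R3,R4,R5}
Step 8: commit R4 -> on_hand[A=50 B=20 C=43] avail[A=50 B=13 C=37] open={R3,R5}
Step 9: commit R5 -> on_hand[A=50 B=20 C=37] avail[A=50 B=13 C=37] open={R3}
Step 10: commit R3 -> on_hand[A=50 B=13 C=37] avail[A=50 B=13 C=37] open={}
Step 11: reserve R6 B 9 -> on_hand[A=50 B=13 C=37] avail[A=50 B=4 C=37] open={R6}
Step 12: commit R6 -> on_hand[A=50 B=4 C=37] avail[A=50 B=4 C=37] open={}
Step 13: reserve R7 B 2 -> on_hand[A=50 B=4 C=37] avail[A=50 B=2 C=37] open={R7}
Step 14: commit R7 -> on_hand[A=50 B=2 C=37] avail[A=50 B=2 C=37] open={}
Step 15: reserve R8 C 2 -> on_hand[A=50 B=2 C=37] avail[A=50 B=2 C=35] open={R8}
Step 16: reserve R9 C 7 -> on_hand[A=50 B=2 C=37] avail[A=50 B=2 C=28] open={R8,R9}
Step 17: reserve R10 B 2 -> on_hand[A=50 B=2 C=37] avail[A=50 B=0 C=28] open={R10,R8,R9}
Step 18: reserve R11 C 2 -> on_hand[A=50 B=2 C=37] avail[A=50 B=0 C=26] open={R10,R11,R8,R9}
Step 19: reserve R12 C 5 -> on_hand[A=50 B=2 C=37] avail[A=50 B=0 C=21] open={R10,R11,R12,R8,R9}
Step 20: reserve R13 C 9 -> on_hand[A=50 B=2 C=37] avail[A=50 B=0 C=12] open={R10,R11,R12,R13,R8,R9}
Step 21: cancel R10 -> on_hand[A=50 B=2 C=37] avail[A=50 B=2 C=12] open={R11,R12,R13,R8,R9}
Open reservations: ['R11', 'R12', 'R13', 'R8', 'R9'] -> 5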